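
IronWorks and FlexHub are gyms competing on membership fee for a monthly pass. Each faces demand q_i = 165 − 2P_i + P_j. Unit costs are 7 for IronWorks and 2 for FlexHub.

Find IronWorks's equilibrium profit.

IronWorks's profit: π = (P_{IronWorks} − 7)(165 − 2P_{IronWorks} + P_{FlexHub}).
∂π/∂P_{IronWorks} = 179 − 4P_{IronWorks} + P_{FlexHub} = 0 ⇒ P_{IronWorks} = 44.75 + 0.25P_{FlexHub}.
Similarly P_{FlexHub} = 42.25 + 0.25P_{IronWorks}.
Solving the two reaction functions simultaneously: (1 − (0.25)(0.25))P_{IronWorks} = 44.75 + 0.25·42.25, so 0.9375P_{IronWorks} = 55.3125 and P_{IronWorks} = 59.
Then P_{FlexHub} = 42.25 + 0.25·59 = 57.
q_{IronWorks} = 165 − 2·59 + 57 = 104.
Profit = (59 − 7)·104 = 5408.

5408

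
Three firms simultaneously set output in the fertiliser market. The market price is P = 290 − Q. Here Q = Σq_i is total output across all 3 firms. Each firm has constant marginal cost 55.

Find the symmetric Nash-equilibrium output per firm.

A representative firm's profit is π_i = q_i(290 − Q) − 55q_i, with Q = q_i + Σ_{j≠i} q_j.
First-order condition: 235 − 2q_i − Σ_{j≠i} q_j = 0.
In a symmetric equilibrium every firm chooses the same q, so Σ_{j≠i} q_j = 2q. The condition becomes 235 − 4q = 0, giving q = 235/4 = 58.75.

58.75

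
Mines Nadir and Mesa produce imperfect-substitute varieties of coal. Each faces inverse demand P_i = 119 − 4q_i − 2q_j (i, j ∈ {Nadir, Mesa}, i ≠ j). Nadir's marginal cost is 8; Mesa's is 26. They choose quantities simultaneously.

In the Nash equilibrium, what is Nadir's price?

54.8

Mine Nadir's profit: π = q_{Nadir}(119 − 4q_{Nadir} − 2q_{Mesa}) − 8q_{Nadir}.
∂π/∂q_{Nadir} = 111 − 8q_{Nadir} − 2q_{Mesa} = 0 ⇒ q_{Nadir} = 13.875 − 0.25q_{Mesa}.
Similarly q_{Mesa} = 11.625 − 0.25q_{Nadir}.
Substituting the second reaction function into the first: q_{Nadir} = 13.875 − 0.25(11.625 − 0.25q_{Nadir}), which gives 0.9375q_{Nadir} = 351/32 ⇒ q_{Nadir} = 11.7.
Then q_{Mesa} = 11.625 − 0.25·11.7 = 8.7.
P_{Nadir} = 119 − 4·11.7 − 2·8.7 = 54.8.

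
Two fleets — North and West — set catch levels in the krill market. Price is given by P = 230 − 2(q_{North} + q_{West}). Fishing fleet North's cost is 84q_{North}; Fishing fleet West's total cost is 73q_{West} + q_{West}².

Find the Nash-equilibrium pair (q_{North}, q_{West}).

28.1, 16.8

Fishing fleet North's profit: π = q_{North}(230 − 2(q_{North} + q_{West})) − 84q_{North}.
∂π/∂q_{North} = 146 − 4q_{North} − 2q_{West} = 0, so q_{North} = 36.5 − 0.5q_{West}.
For West: ∂π/∂q_{West} = 157 − 6q_{West} − 2q_{North} = 0 ⇒ q_{West} = 157/6 − (1/3)q_{North}.
Substituting the second reaction function into the first: q_{North} = 36.5 − 0.5(157/6 − (1/3)q_{North}), which gives (5/6)q_{North} = 281/12 ⇒ q_{North} = 28.1.
Then q_{West} = 157/6 − (1/3)·28.1 = 16.8.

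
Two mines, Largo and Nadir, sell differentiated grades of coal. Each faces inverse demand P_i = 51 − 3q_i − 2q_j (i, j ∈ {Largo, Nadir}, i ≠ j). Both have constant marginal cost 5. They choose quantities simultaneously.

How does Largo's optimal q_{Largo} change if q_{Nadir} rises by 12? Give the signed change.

-4

Mine Largo's profit: π = q_{Largo}(51 − 3q_{Largo} − 2q_{Nadir}) − 5q_{Largo}.
∂π/∂q_{Largo} = 46 − 6q_{Largo} − 2q_{Nadir} = 0 ⇒ q_{Largo} = 23/3 − (1/3)q_{Nadir}.
The reaction-function slope is −1/3, so a 12-unit rise in q_{Nadir} moves q_{Largo} by −1/3 × 12 = −4. Largo's best response falls — the actions are strategic substitutes.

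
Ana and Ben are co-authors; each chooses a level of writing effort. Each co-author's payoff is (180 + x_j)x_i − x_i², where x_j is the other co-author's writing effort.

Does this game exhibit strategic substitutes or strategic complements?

strategic complements

Ana's payoff is (180 + x_B)x_A − x_A².
∂π/∂x_A = 180 + x_B − 2x_A = 0, so x_A = 90 + 0.5x_B.
The best-response slope dx_A/dx_B = 0.5 > 0: the reaction function is upward-sloping, so the choices are strategic complements.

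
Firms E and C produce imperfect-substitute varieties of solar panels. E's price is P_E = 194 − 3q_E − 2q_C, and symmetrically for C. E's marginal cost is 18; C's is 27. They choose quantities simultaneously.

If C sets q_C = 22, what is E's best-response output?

Firm E's profit: π = q_E(194 − 3q_E − 2q_C) − 18q_E.
∂π/∂q_E = 176 − 6q_E − 2q_C = 0 ⇒ q_E = 88/3 − (1/3)q_C.
At q_C = 22: q_E = 88/3 − (1/3)·22 = 22.

22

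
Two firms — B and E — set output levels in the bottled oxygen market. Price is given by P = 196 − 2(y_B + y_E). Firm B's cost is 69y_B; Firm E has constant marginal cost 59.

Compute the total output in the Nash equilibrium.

44

Firm B's profit: π = y_B(196 − 2(y_B + y_E)) − 69y_B.
∂π/∂y_B = 127 − 4y_B − 2y_E = 0, so y_B = 31.75 − 0.5y_E.
By the same steps for E: y_E = 34.25 − 0.5y_B.
Plugging y_E into B's best response: y_B = 31.75 − 0.5(34.25 − 0.5y_B) ⇒ 0.75y_B = 14.625, so y_B = 19.5.
Then y_E = 34.25 − 0.5·19.5 = 24.5.
Total output: 19.5 + 24.5 = 44.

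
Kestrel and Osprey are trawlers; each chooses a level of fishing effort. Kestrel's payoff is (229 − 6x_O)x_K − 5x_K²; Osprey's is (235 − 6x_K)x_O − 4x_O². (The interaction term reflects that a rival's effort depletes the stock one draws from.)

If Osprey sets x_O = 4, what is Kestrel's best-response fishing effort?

Expanding Kestrel's payoff: 229x_K − 6x_Ox_K − 5x_K².
∂π/∂x_K = 229 − 6x_O − 10x_K = 0, so x_K = 22.9 − 0.6x_O.
At x_O = 4: x_K = 22.9 − 0.6·4 = 20.5.

20.5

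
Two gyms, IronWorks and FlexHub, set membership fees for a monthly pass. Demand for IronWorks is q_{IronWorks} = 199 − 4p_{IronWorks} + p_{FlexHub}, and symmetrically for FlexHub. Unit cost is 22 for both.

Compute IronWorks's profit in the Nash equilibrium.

IronWorks's profit: π = (p_{IronWorks} − 22)(199 − 4p_{IronWorks} + p_{FlexHub}).
∂π/∂p_{IronWorks} = 287 − 8p_{IronWorks} + p_{FlexHub} = 0 ⇒ p_{IronWorks} = 35.875 + 0.125p_{FlexHub}.
Setting p_{IronWorks} = p_{FlexHub} in the reaction function: p_{IronWorks} = 35.875 + 0.125p_{IronWorks}, so p_{IronWorks} = 35.875 / 0.875 = 41.
q_{IronWorks} = 199 − 4·41 + 41 = 76.
Profit = (41 − 22)·76 = 1444.

1444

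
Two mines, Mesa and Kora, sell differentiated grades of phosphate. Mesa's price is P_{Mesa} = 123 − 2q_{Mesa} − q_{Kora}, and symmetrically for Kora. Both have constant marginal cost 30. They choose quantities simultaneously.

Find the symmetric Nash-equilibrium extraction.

Mine Mesa's profit: π = q_{Mesa}(123 − 2q_{Mesa} − q_{Kora}) − 30q_{Mesa}.
∂π/∂q_{Mesa} = 93 − 4q_{Mesa} − q_{Kora} = 0 ⇒ q_{Mesa} = 23.25 − 0.25q_{Kora}.
Setting q_{Mesa} = q_{Kora} in the reaction function: q_{Mesa} = 23.25 − 0.25q_{Mesa}, so q_{Mesa} = 23.25 / 1.25 = 18.6.

18.6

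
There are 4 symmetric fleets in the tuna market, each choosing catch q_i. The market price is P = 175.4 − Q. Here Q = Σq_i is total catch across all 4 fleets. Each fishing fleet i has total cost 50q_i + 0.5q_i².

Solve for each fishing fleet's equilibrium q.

20.9

A representative fishing fleet's profit is π_i = q_i(175.4 − Q) − 50q_i − 0.5q_i², with Q = q_i + Σ_{j≠i} q_j.
First-order condition: 125.4 − 3q_i − Σ_{j≠i} q_j = 0.
In a symmetric equilibrium every fishing fleet chooses the same q, so Σ_{j≠i} q_j = 3q. The condition becomes 125.4 − 6q = 0, giving q = 125.4/6 = 20.9.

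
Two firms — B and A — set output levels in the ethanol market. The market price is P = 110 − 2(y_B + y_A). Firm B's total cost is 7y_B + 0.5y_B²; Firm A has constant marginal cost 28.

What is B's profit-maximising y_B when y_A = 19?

13

Firm B's profit: π = y_B(110 − 2(y_B + y_A)) − 7y_B − 0.5y_B².
∂π/∂y_B = 103 − 5y_B − 2y_A = 0, so y_B = 20.6 − 0.4y_A.
At y_A = 19: y_B = 20.6 − 0.4·19 = 13.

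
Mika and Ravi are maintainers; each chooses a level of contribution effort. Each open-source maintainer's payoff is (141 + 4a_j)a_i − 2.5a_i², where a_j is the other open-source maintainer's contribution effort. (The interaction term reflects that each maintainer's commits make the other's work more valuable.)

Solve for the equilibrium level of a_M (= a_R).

Mika's payoff is (141 + 4a_R)a_M − 2.5a_M².
∂π/∂a_M = 141 + 4a_R − 5a_M = 0, so a_M = 28.2 + 0.8a_R.
The game is symmetric, so in equilibrium a_R = a_M: the reaction function gives 0.2a_M = 28.2, hence a_M = 141.

141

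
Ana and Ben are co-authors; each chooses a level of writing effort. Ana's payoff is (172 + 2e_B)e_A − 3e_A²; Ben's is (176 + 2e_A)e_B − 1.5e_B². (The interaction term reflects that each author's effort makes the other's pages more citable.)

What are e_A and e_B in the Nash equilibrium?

62, 100

Expanding Ana's payoff: 172e_A + 2e_Be_A − 3e_A².
∂π/∂e_A = 172 + 2e_B − 6e_A = 0, so e_A = 86/3 + (1/3)e_B.
Likewise for Ben: e_B = 176/3 + (2/3)e_A.
Solving the two reaction functions simultaneously: (1 − (1/3)(2/3))e_A = 86/3 + (1/3)·(176/3), so (7/9)e_A = 434/9 and e_A = 62.
Then e_B = 176/3 + (2/3)·62 = 100.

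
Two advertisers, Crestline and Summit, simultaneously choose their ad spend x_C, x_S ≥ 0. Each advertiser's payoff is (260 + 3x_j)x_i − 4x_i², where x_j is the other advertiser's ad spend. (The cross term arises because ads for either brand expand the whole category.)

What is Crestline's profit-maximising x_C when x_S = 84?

Crestline's payoff is (260 + 3x_S)x_C − 4x_C².
∂π/∂x_C = 260 + 3x_S − 8x_C = 0, so x_C = 32.5 + 0.375x_S.
At x_S = 84: x_C = 32.5 + 0.375·84 = 64.

64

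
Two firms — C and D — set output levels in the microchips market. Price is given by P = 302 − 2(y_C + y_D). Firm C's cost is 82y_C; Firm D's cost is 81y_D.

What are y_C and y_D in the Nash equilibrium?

36.5, 37

Firm C's profit: π = y_C(302 − 2(y_C + y_D)) − 82y_C.
∂π/∂y_C = 220 − 4y_C − 2y_D = 0, so y_C = 55 − 0.5y_D.
By the same steps for D: y_D = 55.25 − 0.5y_C.
Solving the two reaction functions simultaneously: (1 − (−0.5)(−0.5))y_C = 55 − 0.5·55.25, so 0.75y_C = 27.375 and y_C = 36.5.
Then y_D = 55.25 − 0.5·36.5 = 37.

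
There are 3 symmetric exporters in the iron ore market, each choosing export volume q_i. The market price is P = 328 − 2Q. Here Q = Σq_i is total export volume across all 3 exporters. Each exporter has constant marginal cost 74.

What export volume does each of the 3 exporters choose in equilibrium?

31.75

A representative exporter's profit is π_i = q_i(328 − 2Q) − 74q_i, with Q = q_i + Σ_{j≠i} q_j.
First-order condition: 254 − 4q_i − 2Σ_{j≠i} q_j = 0.
Imposing symmetry (q_j = q for all j) turns Σ_{j≠i} q_j into 2q, so 254 = 8q and q = 31.75.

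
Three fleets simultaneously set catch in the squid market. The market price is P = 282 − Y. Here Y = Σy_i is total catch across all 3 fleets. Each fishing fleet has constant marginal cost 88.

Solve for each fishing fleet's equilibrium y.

48.5

A representative fishing fleet's profit is π_i = y_i(282 − Y) − 88y_i, with Y = y_i + Σ_{j≠i} y_j.
First-order condition: 194 − 2y_i − Σ_{j≠i} y_j = 0.
Imposing symmetry (y_j = y for all j) turns Σ_{j≠i} y_j into 2y, so 194 = 4y and y = 48.5.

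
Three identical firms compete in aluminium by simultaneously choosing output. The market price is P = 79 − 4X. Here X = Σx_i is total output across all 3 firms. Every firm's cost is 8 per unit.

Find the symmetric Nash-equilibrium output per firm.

4.4375

A representative firm's profit is π_i = x_i(79 − 4X) − 8x_i, with X = x_i + Σ_{j≠i} x_j.
First-order condition: 71 − 8x_i − 4Σ_{j≠i} x_j = 0.
In a symmetric equilibrium every firm chooses the same x, so Σ_{j≠i} x_j = 2x. The condition becomes 71 − 16x = 0, giving x = 71/16 = 4.4375.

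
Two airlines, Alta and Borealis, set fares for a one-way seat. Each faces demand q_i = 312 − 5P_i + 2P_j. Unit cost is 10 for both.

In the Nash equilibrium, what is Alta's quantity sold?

176.25

Alta's profit: π = (P_{Alta} − 10)(312 − 5P_{Alta} + 2P_{Borealis}).
∂π/∂P_{Alta} = 362 − 10P_{Alta} + 2P_{Borealis} = 0 ⇒ P_{Alta} = 36.2 + 0.2P_{Borealis}.
Setting P_{Alta} = P_{Borealis} in the reaction function: P_{Alta} = 36.2 + 0.2P_{Alta}, so P_{Alta} = 36.2 / 0.8 = 45.25.
q_{Alta} = 312 − 5·45.25 + 2·45.25 = 176.25.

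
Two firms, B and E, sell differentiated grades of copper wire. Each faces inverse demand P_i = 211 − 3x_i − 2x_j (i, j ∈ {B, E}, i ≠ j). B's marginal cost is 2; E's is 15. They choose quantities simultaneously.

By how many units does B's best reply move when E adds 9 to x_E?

Firm B's profit: π = x_B(211 − 3x_B − 2x_E) − 2x_B.
∂π/∂x_B = 209 − 6x_B − 2x_E = 0 ⇒ x_B = 209/6 − (1/3)x_E.
The reaction-function slope is −1/3, so a 9-unit rise in x_E moves x_B by −1/3 × 9 = −3. B's best response falls — the actions are strategic substitutes.

-3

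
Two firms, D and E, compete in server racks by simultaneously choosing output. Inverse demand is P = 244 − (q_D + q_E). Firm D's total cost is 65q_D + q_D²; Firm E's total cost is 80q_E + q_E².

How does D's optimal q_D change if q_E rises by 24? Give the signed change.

-6

Firm D's profit: π = q_D(244 − (q_D + q_E)) − 65q_D − q_D².
∂π/∂q_D = 179 − 4q_D − q_E = 0, so q_D = 44.75 − 0.25q_E.
The reaction-function slope is −0.25, so a 24-unit rise in q_E moves q_D by −0.25 × 24 = −6. D's best response falls — the actions are strategic substitutes.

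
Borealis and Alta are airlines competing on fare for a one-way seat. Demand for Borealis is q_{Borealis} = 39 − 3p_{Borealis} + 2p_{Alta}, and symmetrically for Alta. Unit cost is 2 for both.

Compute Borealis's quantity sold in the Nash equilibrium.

Borealis's profit: π = (p_{Borealis} − 2)(39 − 3p_{Borealis} + 2p_{Alta}).
∂π/∂p_{Borealis} = 45 − 6p_{Borealis} + 2p_{Alta} = 0 ⇒ p_{Borealis} = 7.5 + (1/3)p_{Alta}.
Setting p_{Borealis} = p_{Alta} in the reaction function: p_{Borealis} = 7.5 + (1/3)p_{Borealis}, so p_{Borealis} = 7.5 / (2/3) = 11.25.
q_{Borealis} = 39 − 3·11.25 + 2·11.25 = 27.75.

27.75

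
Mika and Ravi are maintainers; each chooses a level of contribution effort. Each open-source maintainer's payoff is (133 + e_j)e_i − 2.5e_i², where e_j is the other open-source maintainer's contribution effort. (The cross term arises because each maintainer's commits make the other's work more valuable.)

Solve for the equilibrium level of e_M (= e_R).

33.25

Mika's payoff is (133 + e_R)e_M − 2.5e_M².
∂π/∂e_M = 133 + e_R − 5e_M = 0, so e_M = 26.6 + 0.2e_R.
By symmetry e_R = e_M; substituting into the reaction function, 0.8e_M = 26.6 and e_M = 33.25.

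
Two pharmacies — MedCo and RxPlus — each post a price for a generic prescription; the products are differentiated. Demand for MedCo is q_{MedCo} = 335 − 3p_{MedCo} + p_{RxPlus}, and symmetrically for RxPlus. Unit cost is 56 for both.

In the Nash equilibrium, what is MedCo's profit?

5967.48

MedCo's profit: π = (p_{MedCo} − 56)(335 − 3p_{MedCo} + p_{RxPlus}).
∂π/∂p_{MedCo} = 503 − 6p_{MedCo} + p_{RxPlus} = 0 ⇒ p_{MedCo} = 503/6 + (1/6)p_{RxPlus}.
The game is symmetric, so in equilibrium p_{RxPlus} = p_{MedCo}: the reaction function gives (5/6)p_{MedCo} = 503/6, hence p_{MedCo} = 100.6.
q_{MedCo} = 335 − 3·100.6 + 100.6 = 133.8.
Profit = (100.6 − 56)·133.8 = 5967.48.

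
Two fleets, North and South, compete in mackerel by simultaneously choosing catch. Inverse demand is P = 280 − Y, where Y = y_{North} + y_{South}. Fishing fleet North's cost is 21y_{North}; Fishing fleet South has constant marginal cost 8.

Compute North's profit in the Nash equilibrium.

6724

Fishing fleet North's profit: π = y_{North}(280 − (y_{North} + y_{South})) − 21y_{North}.
∂π/∂y_{North} = 259 − 2y_{North} − y_{South} = 0, so y_{North} = 129.5 − 0.5y_{South}.
By the same steps for South: y_{South} = 136 − 0.5y_{North}.
Plugging y_{South} into North's best response: y_{North} = 129.5 − 0.5(136 − 0.5y_{North}) ⇒ 0.75y_{North} = 61.5, so y_{North} = 82.
Then y_{South} = 136 − 0.5·82 = 95.
Price P = 280 − 177 = 103.
North's profit: (103 − 21)·82 = 6724.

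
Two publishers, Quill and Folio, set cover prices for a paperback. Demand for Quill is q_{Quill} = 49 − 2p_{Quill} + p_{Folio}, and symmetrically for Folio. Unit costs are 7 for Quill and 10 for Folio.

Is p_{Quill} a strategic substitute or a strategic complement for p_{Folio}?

strategic complements

Quill's profit: π = (p_{Quill} − 7)(49 − 2p_{Quill} + p_{Folio}).
∂π/∂p_{Quill} = 63 − 4p_{Quill} + p_{Folio} = 0 ⇒ p_{Quill} = 15.75 + 0.25p_{Folio}.
The best-response slope dp_{Quill}/dp_{Folio} = 0.25 > 0: the reaction function is upward-sloping, so the choices are strategic complements.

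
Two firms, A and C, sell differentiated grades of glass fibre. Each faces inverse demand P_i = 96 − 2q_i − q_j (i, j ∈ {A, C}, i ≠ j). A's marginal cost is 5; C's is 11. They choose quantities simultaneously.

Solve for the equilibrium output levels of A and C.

Firm A's profit: π = q_A(96 − 2q_A − q_C) − 5q_A.
∂π/∂q_A = 91 − 4q_A − q_C = 0 ⇒ q_A = 22.75 − 0.25q_C.
Similarly q_C = 21.25 − 0.25q_A.
Plugging q_C into A's best response: q_A = 22.75 − 0.25(21.25 − 0.25q_A) ⇒ 0.9375q_A = 17.4375, so q_A = 18.6.
Then q_C = 21.25 − 0.25·18.6 = 16.6.

18.6, 16.6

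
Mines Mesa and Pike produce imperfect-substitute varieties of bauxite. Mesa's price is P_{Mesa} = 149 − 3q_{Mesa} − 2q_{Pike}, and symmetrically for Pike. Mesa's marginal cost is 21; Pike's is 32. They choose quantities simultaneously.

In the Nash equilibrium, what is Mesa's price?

Mine Mesa's profit: π = q_{Mesa}(149 − 3q_{Mesa} − 2q_{Pike}) − 21q_{Mesa}.
∂π/∂q_{Mesa} = 128 − 6q_{Mesa} − 2q_{Pike} = 0 ⇒ q_{Mesa} = 64/3 − (1/3)q_{Pike}.
Similarly q_{Pike} = 19.5 − (1/3)q_{Mesa}.
Substituting the second reaction function into the first: q_{Mesa} = 64/3 − (1/3)(19.5 − (1/3)q_{Mesa}), which gives (8/9)q_{Mesa} = 89/6 ⇒ q_{Mesa} = 16.6875.
Then q_{Pike} = 19.5 − (1/3)·16.6875 = 13.9375.
P_{Mesa} = 149 − 3·16.6875 − 2·13.9375 = 71.0625.

71.0625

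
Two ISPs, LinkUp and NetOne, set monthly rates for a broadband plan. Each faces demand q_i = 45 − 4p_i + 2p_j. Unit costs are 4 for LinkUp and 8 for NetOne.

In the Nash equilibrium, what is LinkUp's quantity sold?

26.8

LinkUp's profit: π = (p_{LinkUp} − 4)(45 − 4p_{LinkUp} + 2p_{NetOne}).
∂π/∂p_{LinkUp} = 61 − 8p_{LinkUp} + 2p_{NetOne} = 0 ⇒ p_{LinkUp} = 7.625 + 0.25p_{NetOne}.
Similarly p_{NetOne} = 9.625 + 0.25p_{LinkUp}.
Solving the two reaction functions simultaneously: (1 − (0.25)(0.25))p_{LinkUp} = 7.625 + 0.25·9.625, so 0.9375p_{LinkUp} = 321/32 and p_{LinkUp} = 10.7.
Then p_{NetOne} = 9.625 + 0.25·10.7 = 12.3.
q_{LinkUp} = 45 − 4·10.7 + 2·12.3 = 26.8.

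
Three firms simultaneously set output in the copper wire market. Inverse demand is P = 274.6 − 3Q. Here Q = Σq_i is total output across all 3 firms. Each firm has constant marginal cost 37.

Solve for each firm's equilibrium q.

A representative firm's profit is π_i = q_i(274.6 − 3Q) − 37q_i, with Q = q_i + Σ_{j≠i} q_j.
First-order condition: 237.6 − 6q_i − 3Σ_{j≠i} q_j = 0.
Imposing symmetry (q_j = q for all j) turns Σ_{j≠i} q_j into 2q, so 237.6 = 12q and q = 19.8.

19.8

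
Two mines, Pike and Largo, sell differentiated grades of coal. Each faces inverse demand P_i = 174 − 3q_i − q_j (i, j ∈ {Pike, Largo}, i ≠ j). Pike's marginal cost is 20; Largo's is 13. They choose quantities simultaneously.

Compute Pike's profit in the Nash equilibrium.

1425.72

Mine Pike's profit: π = q_{Pike}(174 − 3q_{Pike} − q_{Largo}) − 20q_{Pike}.
∂π/∂q_{Pike} = 154 − 6q_{Pike} − q_{Largo} = 0 ⇒ q_{Pike} = 77/3 − (1/6)q_{Largo}.
Similarly q_{Largo} = 161/6 − (1/6)q_{Pike}.
Solving the two reaction functions simultaneously: (1 − (−1/6)(−1/6))q_{Pike} = 77/3 − (1/6)·(161/6), so (35/36)q_{Pike} = 763/36 and q_{Pike} = 21.8.
Then q_{Largo} = 161/6 − (1/6)·21.8 = 23.2.
P_{Pike} = 174 − 3·21.8 − 23.2 = 85.4.
Profit = (85.4 − 20)·21.8 = 1425.72.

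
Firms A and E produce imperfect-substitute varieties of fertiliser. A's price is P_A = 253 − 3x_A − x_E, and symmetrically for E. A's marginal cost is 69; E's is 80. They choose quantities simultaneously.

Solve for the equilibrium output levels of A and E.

Firm A's profit: π = x_A(253 − 3x_A − x_E) − 69x_A.
∂π/∂x_A = 184 − 6x_A − x_E = 0 ⇒ x_A = 92/3 − (1/6)x_E.
Similarly x_E = 173/6 − (1/6)x_A.
Solving the two reaction functions simultaneously: (1 − (−1/6)(−1/6))x_A = 92/3 − (1/6)·(173/6), so (35/36)x_A = 931/36 and x_A = 26.6.
Then x_E = 173/6 − (1/6)·26.6 = 24.4.

26.6, 24.4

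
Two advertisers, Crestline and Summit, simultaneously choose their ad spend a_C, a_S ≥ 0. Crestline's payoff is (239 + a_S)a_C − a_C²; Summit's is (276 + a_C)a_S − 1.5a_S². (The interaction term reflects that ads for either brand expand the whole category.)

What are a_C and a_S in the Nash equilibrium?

198.6, 158.2

Expanding Crestline's payoff: 239a_C + a_Sa_C − a_C².
∂π/∂a_C = 239 + a_S − 2a_C = 0, so a_C = 119.5 + 0.5a_S.
Likewise for Summit: a_S = 92 + (1/3)a_C.
Plugging a_S into Crestline's best response: a_C = 119.5 + 0.5(92 + (1/3)a_C) ⇒ (5/6)a_C = 165.5, so a_C = 198.6.
Then a_S = 92 + (1/3)·198.6 = 158.2.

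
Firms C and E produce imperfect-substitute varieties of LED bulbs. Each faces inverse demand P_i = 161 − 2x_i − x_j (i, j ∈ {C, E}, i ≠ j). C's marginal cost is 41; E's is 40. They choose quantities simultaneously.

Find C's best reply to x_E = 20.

Firm C's profit: π = x_C(161 − 2x_C − x_E) − 41x_C.
∂π/∂x_C = 120 − 4x_C − x_E = 0 ⇒ x_C = 30 − 0.25x_E.
At x_E = 20: x_C = 30 − 0.25·20 = 25.

25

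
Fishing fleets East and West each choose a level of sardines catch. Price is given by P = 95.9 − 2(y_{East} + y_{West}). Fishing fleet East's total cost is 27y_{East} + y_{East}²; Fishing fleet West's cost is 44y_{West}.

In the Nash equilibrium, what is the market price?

Fishing fleet East's profit: π = y_{East}(95.9 − 2(y_{East} + y_{West})) − 27y_{East} − y_{East}².
∂π/∂y_{East} = 68.9 − 6y_{East} − 2y_{West} = 0, so y_{East} = 689/60 − (1/3)y_{West}.
For West: ∂π/∂y_{West} = 51.9 − 4y_{West} − 2y_{East} = 0 ⇒ y_{West} = 12.975 − 0.5y_{East}.
Plugging y_{West} into East's best response: y_{East} = 689/60 − (1/3)(12.975 − 0.5y_{East}) ⇒ (5/6)y_{East} = 859/120, so y_{East} = 8.59.
Then y_{West} = 12.975 − 0.5·8.59 = 8.68.
Equilibrium price: P = 95.9 − 2·17.27 = 61.36.

61.36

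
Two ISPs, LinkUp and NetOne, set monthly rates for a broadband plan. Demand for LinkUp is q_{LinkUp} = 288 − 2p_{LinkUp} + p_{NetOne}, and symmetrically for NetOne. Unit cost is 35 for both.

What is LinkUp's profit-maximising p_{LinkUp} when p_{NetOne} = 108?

LinkUp's profit: π = (p_{LinkUp} − 35)(288 − 2p_{LinkUp} + p_{NetOne}).
∂π/∂p_{LinkUp} = 358 − 4p_{LinkUp} + p_{NetOne} = 0 ⇒ p_{LinkUp} = 89.5 + 0.25p_{NetOne}.
At p_{NetOne} = 108: p_{LinkUp} = 89.5 + 0.25·108 = 116.5.

116.5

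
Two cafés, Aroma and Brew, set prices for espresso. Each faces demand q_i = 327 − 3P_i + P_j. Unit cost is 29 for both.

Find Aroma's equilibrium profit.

Aroma's profit: π = (P_{Aroma} − 29)(327 − 3P_{Aroma} + P_{Brew}).
∂π/∂P_{Aroma} = 414 − 6P_{Aroma} + P_{Brew} = 0 ⇒ P_{Aroma} = 69 + (1/6)P_{Brew}.
By symmetry P_{Brew} = P_{Aroma}; substituting into the reaction function, (5/6)P_{Aroma} = 69 and P_{Aroma} = 82.8.
q_{Aroma} = 327 − 3·82.8 + 82.8 = 161.4.
Profit = (82.8 − 29)·161.4 = 8683.32.

8683.32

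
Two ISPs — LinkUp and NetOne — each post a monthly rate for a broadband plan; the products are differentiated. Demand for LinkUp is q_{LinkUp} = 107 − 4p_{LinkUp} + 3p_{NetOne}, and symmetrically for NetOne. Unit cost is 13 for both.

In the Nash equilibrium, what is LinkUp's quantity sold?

LinkUp's profit: π = (p_{LinkUp} − 13)(107 − 4p_{LinkUp} + 3p_{NetOne}).
∂π/∂p_{LinkUp} = 159 − 8p_{LinkUp} + 3p_{NetOne} = 0 ⇒ p_{LinkUp} = 19.875 + 0.375p_{NetOne}.
By symmetry p_{NetOne} = p_{LinkUp}; substituting into the reaction function, 0.625p_{LinkUp} = 19.875 and p_{LinkUp} = 31.8.
q_{LinkUp} = 107 − 4·31.8 + 3·31.8 = 75.2.

75.2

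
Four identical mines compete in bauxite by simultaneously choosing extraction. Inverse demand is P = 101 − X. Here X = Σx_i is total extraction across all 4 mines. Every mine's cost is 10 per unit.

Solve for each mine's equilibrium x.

A representative mine's profit is π_i = x_i(101 − X) − 10x_i, with X = x_i + Σ_{j≠i} x_j.
First-order condition: 91 − 2x_i − Σ_{j≠i} x_j = 0.
With identical mines, set every x_j = x: then 91 − 2x − 3x = 0, i.e. x = 91/5 = 18.2.

18.2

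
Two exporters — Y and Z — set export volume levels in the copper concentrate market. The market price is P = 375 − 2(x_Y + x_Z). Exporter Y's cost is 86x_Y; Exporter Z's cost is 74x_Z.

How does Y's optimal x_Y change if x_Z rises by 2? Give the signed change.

-1

Exporter Y's profit: π = x_Y(375 − 2(x_Y + x_Z)) − 86x_Y.
∂π/∂x_Y = 289 − 4x_Y − 2x_Z = 0, so x_Y = 72.25 − 0.5x_Z.
The reaction-function slope is −0.5, so a 2-unit rise in x_Z moves x_Y by −0.5 × 2 = −1. Y's best response falls — the actions are strategic substitutes.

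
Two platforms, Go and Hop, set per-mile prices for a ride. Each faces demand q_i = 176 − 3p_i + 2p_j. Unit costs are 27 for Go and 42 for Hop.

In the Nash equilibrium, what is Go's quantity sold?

Go's profit: π = (p_{Go} − 27)(176 − 3p_{Go} + 2p_{Hop}).
∂π/∂p_{Go} = 257 − 6p_{Go} + 2p_{Hop} = 0 ⇒ p_{Go} = 257/6 + (1/3)p_{Hop}.
Similarly p_{Hop} = 151/3 + (1/3)p_{Go}.
Plugging p_{Hop} into Go's best response: p_{Go} = 257/6 + (1/3)(151/3 + (1/3)p_{Go}) ⇒ (8/9)p_{Go} = 1073/18, so p_{Go} = 67.0625.
Then p_{Hop} = 151/3 + (1/3)·67.0625 = 72.6875.
q_{Go} = 176 − 3·67.0625 + 2·72.6875 = 120.1875.

120.1875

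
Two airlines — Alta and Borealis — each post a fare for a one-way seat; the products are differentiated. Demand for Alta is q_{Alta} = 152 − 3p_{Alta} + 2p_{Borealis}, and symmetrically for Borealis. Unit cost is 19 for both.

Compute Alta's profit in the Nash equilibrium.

3316.6875

Alta's profit: π = (p_{Alta} − 19)(152 − 3p_{Alta} + 2p_{Borealis}).
∂π/∂p_{Alta} = 209 − 6p_{Alta} + 2p_{Borealis} = 0 ⇒ p_{Alta} = 209/6 + (1/3)p_{Borealis}.
Setting p_{Alta} = p_{Borealis} in the reaction function: p_{Alta} = 209/6 + (1/3)p_{Alta}, so p_{Alta} = (209/6) / (2/3) = 52.25.
q_{Alta} = 152 − 3·52.25 + 2·52.25 = 99.75.
Profit = (52.25 − 19)·99.75 = 3316.6875.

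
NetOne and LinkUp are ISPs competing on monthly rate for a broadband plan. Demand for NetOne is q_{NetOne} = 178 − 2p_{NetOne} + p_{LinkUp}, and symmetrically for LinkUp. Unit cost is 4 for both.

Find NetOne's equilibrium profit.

NetOne's profit: π = (p_{NetOne} − 4)(178 − 2p_{NetOne} + p_{LinkUp}).
∂π/∂p_{NetOne} = 186 − 4p_{NetOne} + p_{LinkUp} = 0 ⇒ p_{NetOne} = 46.5 + 0.25p_{LinkUp}.
Setting p_{NetOne} = p_{LinkUp} in the reaction function: p_{NetOne} = 46.5 + 0.25p_{NetOne}, so p_{NetOne} = 46.5 / 0.75 = 62.
q_{NetOne} = 178 − 2·62 + 62 = 116.
Profit = (62 − 4)·116 = 6728.

6728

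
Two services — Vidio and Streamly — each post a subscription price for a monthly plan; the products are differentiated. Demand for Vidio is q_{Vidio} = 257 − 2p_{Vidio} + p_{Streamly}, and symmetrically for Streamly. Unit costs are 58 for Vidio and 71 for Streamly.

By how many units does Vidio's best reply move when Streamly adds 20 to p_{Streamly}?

5

Vidio's profit: π = (p_{Vidio} − 58)(257 − 2p_{Vidio} + p_{Streamly}).
∂π/∂p_{Vidio} = 373 − 4p_{Vidio} + p_{Streamly} = 0 ⇒ p_{Vidio} = 93.25 + 0.25p_{Streamly}.
The reaction-function slope is 0.25, so a 20-unit rise in p_{Streamly} moves p_{Vidio} by 0.25 × 20 = 5. Vidio's best response rises — the actions are strategic complements.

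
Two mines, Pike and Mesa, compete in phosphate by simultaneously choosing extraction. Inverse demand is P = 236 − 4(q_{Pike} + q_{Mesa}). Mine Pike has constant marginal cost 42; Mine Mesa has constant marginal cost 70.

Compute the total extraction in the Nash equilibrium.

30

Mine Pike's profit: π = q_{Pike}(236 − 4(q_{Pike} + q_{Mesa})) − 42q_{Pike}.
∂π/∂q_{Pike} = 194 − 8q_{Pike} − 4q_{Mesa} = 0, so q_{Pike} = 24.25 − 0.5q_{Mesa}.
By the same steps for Mesa: q_{Mesa} = 20.75 − 0.5q_{Pike}.
Solving the two reaction functions simultaneously: (1 − (−0.5)(−0.5))q_{Pike} = 24.25 − 0.5·20.75, so 0.75q_{Pike} = 13.875 and q_{Pike} = 18.5.
Then q_{Mesa} = 20.75 − 0.5·18.5 = 11.5.
Total extraction: 18.5 + 11.5 = 30.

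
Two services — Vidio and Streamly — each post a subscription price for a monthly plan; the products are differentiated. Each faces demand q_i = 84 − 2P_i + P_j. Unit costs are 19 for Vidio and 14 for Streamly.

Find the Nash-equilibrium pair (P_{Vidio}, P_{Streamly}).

40, 38

Vidio's profit: π = (P_{Vidio} − 19)(84 − 2P_{Vidio} + P_{Streamly}).
∂π/∂P_{Vidio} = 122 − 4P_{Vidio} + P_{Streamly} = 0 ⇒ P_{Vidio} = 30.5 + 0.25P_{Streamly}.
Similarly P_{Streamly} = 28 + 0.25P_{Vidio}.
Solving the two reaction functions simultaneously: (1 − (0.25)(0.25))P_{Vidio} = 30.5 + 0.25·28, so 0.9375P_{Vidio} = 37.5 and P_{Vidio} = 40.
Then P_{Streamly} = 28 + 0.25·40 = 38.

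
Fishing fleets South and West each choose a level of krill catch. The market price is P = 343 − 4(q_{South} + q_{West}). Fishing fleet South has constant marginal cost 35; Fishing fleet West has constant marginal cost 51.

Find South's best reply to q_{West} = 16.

Fishing fleet South's profit: π = q_{South}(343 − 4(q_{South} + q_{West})) − 35q_{South}.
∂π/∂q_{South} = 308 − 8q_{South} − 4q_{West} = 0, so q_{South} = 38.5 − 0.5q_{West}.
At q_{West} = 16: q_{South} = 38.5 − 0.5·16 = 30.5.

30.5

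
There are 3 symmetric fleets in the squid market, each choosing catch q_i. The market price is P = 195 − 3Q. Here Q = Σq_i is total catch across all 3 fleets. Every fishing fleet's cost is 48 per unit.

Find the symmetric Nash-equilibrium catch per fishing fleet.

12.25

A representative fishing fleet's profit is π_i = q_i(195 − 3Q) − 48q_i, with Q = q_i + Σ_{j≠i} q_j.
First-order condition: 147 − 6q_i − 3Σ_{j≠i} q_j = 0.
Imposing symmetry (q_j = q for all j) turns Σ_{j≠i} q_j into 2q, so 147 = 12q and q = 12.25.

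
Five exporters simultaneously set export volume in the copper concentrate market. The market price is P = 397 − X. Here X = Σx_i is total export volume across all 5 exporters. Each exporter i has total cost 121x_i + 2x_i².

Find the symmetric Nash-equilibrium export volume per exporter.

A representative exporter's profit is π_i = x_i(397 − X) − 121x_i − 2x_i², with X = x_i + Σ_{j≠i} x_j.
First-order condition: 276 − 6x_i − Σ_{j≠i} x_j = 0.
In a symmetric equilibrium every exporter chooses the same x, so Σ_{j≠i} x_j = 4x. The condition becomes 276 − 10x = 0, giving x = 276/10 = 27.6.

27.6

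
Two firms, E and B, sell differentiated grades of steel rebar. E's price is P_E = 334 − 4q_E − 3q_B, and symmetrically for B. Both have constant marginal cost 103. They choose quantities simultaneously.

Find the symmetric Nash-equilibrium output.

Firm E's profit: π = q_E(334 − 4q_E − 3q_B) − 103q_E.
∂π/∂q_E = 231 − 8q_E − 3q_B = 0 ⇒ q_E = 28.875 − 0.375q_B.
Setting q_E = q_B in the reaction function: q_E = 28.875 − 0.375q_E, so q_E = 28.875 / 1.375 = 21.

21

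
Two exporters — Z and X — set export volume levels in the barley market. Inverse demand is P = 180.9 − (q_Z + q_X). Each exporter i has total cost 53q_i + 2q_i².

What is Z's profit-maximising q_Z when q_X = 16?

18.65

Exporter Z's profit: π = q_Z(180.9 − (q_Z + q_X)) − 53q_Z − 2q_Z².
∂π/∂q_Z = 127.9 − 6q_Z − q_X = 0, so q_Z = 1279/60 − (1/6)q_X.
At q_X = 16: q_Z = 1279/60 − (1/6)·16 = 18.65.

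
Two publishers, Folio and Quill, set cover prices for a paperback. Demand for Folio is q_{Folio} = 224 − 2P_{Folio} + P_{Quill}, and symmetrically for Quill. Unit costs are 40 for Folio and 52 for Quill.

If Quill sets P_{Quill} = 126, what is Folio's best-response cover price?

107.5

Folio's profit: π = (P_{Folio} − 40)(224 − 2P_{Folio} + P_{Quill}).
∂π/∂P_{Folio} = 304 − 4P_{Folio} + P_{Quill} = 0 ⇒ P_{Folio} = 76 + 0.25P_{Quill}.
At P_{Quill} = 126: P_{Folio} = 76 + 0.25·126 = 107.5.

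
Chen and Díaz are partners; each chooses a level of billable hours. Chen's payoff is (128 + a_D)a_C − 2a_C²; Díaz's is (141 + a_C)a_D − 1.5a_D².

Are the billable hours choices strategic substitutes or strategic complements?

strategic complements

Expanding Chen's payoff: 128a_C + a_Da_C − 2a_C².
∂π/∂a_C = 128 + a_D − 4a_C = 0, so a_C = 32 + 0.25a_D.
The best-response slope da_C/da_D = 0.25 > 0: the reaction function is upward-sloping, so the choices are strategic complements.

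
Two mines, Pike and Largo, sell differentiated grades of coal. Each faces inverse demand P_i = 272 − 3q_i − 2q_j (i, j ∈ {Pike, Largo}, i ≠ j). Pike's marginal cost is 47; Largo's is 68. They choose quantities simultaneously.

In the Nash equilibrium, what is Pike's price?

135.3125

Mine Pike's profit: π = q_{Pike}(272 − 3q_{Pike} − 2q_{Largo}) − 47q_{Pike}.
∂π/∂q_{Pike} = 225 − 6q_{Pike} − 2q_{Largo} = 0 ⇒ q_{Pike} = 37.5 − (1/3)q_{Largo}.
Similarly q_{Largo} = 34 − (1/3)q_{Pike}.
Plugging q_{Largo} into Pike's best response: q_{Pike} = 37.5 − (1/3)(34 − (1/3)q_{Pike}) ⇒ (8/9)q_{Pike} = 157/6, so q_{Pike} = 29.4375.
Then q_{Largo} = 34 − (1/3)·29.4375 = 24.1875.
P_{Pike} = 272 − 3·29.4375 − 2·24.1875 = 135.3125.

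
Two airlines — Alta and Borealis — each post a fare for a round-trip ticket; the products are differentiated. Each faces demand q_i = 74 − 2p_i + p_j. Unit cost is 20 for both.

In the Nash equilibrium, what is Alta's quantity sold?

Alta's profit: π = (p_{Alta} − 20)(74 − 2p_{Alta} + p_{Borealis}).
∂π/∂p_{Alta} = 114 − 4p_{Alta} + p_{Borealis} = 0 ⇒ p_{Alta} = 28.5 + 0.25p_{Borealis}.
Setting p_{Alta} = p_{Borealis} in the reaction function: p_{Alta} = 28.5 + 0.25p_{Alta}, so p_{Alta} = 28.5 / 0.75 = 38.
q_{Alta} = 74 − 2·38 + 38 = 36.

36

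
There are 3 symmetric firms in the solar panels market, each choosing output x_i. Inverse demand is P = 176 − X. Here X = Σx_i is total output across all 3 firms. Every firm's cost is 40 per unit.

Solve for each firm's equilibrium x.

34

A representative firm's profit is π_i = x_i(176 − X) − 40x_i, with X = x_i + Σ_{j≠i} x_j.
First-order condition: 136 − 2x_i − Σ_{j≠i} x_j = 0.
In a symmetric equilibrium every firm chooses the same x, so Σ_{j≠i} x_j = 2x. The condition becomes 136 − 4x = 0, giving x = 136/4 = 34.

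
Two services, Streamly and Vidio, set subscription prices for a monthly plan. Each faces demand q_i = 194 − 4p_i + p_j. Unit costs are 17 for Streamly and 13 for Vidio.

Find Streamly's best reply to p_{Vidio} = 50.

39

Streamly's profit: π = (p_{Streamly} − 17)(194 − 4p_{Streamly} + p_{Vidio}).
∂π/∂p_{Streamly} = 262 − 8p_{Streamly} + p_{Vidio} = 0 ⇒ p_{Streamly} = 32.75 + 0.125p_{Vidio}.
At p_{Vidio} = 50: p_{Streamly} = 32.75 + 0.125·50 = 39.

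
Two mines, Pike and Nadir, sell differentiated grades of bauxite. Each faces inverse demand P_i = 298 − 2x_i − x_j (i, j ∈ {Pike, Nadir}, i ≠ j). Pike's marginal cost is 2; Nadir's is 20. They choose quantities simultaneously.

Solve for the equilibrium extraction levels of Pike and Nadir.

60.4, 54.4

Mine Pike's profit: π = x_{Pike}(298 − 2x_{Pike} − x_{Nadir}) − 2x_{Pike}.
∂π/∂x_{Pike} = 296 − 4x_{Pike} − x_{Nadir} = 0 ⇒ x_{Pike} = 74 − 0.25x_{Nadir}.
Similarly x_{Nadir} = 69.5 − 0.25x_{Pike}.
Plugging x_{Nadir} into Pike's best response: x_{Pike} = 74 − 0.25(69.5 − 0.25x_{Pike}) ⇒ 0.9375x_{Pike} = 56.625, so x_{Pike} = 60.4.
Then x_{Nadir} = 69.5 − 0.25·60.4 = 54.4.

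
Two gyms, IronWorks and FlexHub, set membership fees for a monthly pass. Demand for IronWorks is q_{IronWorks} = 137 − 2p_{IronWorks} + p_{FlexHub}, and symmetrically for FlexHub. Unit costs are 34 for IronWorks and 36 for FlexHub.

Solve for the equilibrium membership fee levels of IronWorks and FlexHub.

68.6, 69.4

IronWorks's profit: π = (p_{IronWorks} − 34)(137 − 2p_{IronWorks} + p_{FlexHub}).
∂π/∂p_{IronWorks} = 205 − 4p_{IronWorks} + p_{FlexHub} = 0 ⇒ p_{IronWorks} = 51.25 + 0.25p_{FlexHub}.
Similarly p_{FlexHub} = 52.25 + 0.25p_{IronWorks}.
Substituting the second reaction function into the first: p_{IronWorks} = 51.25 + 0.25(52.25 + 0.25p_{IronWorks}), which gives 0.9375p_{IronWorks} = 64.3125 ⇒ p_{IronWorks} = 68.6.
Then p_{FlexHub} = 52.25 + 0.25·68.6 = 69.4.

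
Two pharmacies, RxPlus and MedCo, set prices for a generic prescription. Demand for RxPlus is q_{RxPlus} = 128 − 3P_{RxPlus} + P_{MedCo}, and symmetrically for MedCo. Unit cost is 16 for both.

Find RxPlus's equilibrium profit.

RxPlus's profit: π = (P_{RxPlus} − 16)(128 − 3P_{RxPlus} + P_{MedCo}).
∂π/∂P_{RxPlus} = 176 − 6P_{RxPlus} + P_{MedCo} = 0 ⇒ P_{RxPlus} = 88/3 + (1/6)P_{MedCo}.
The game is symmetric, so in equilibrium P_{MedCo} = P_{RxPlus}: the reaction function gives (5/6)P_{RxPlus} = 88/3, hence P_{RxPlus} = 35.2.
q_{RxPlus} = 128 − 3·35.2 + 35.2 = 57.6.
Profit = (35.2 − 16)·57.6 = 1105.92.

1105.92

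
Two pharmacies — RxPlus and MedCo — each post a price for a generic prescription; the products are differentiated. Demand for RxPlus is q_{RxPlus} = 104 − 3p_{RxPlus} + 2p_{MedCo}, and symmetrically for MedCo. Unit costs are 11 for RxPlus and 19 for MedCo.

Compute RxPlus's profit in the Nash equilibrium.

RxPlus's profit: π = (p_{RxPlus} − 11)(104 − 3p_{RxPlus} + 2p_{MedCo}).
∂π/∂p_{RxPlus} = 137 − 6p_{RxPlus} + 2p_{MedCo} = 0 ⇒ p_{RxPlus} = 137/6 + (1/3)p_{MedCo}.
Similarly p_{MedCo} = 161/6 + (1/3)p_{RxPlus}.
Solving the two reaction functions simultaneously: (1 − (1/3)(1/3))p_{RxPlus} = 137/6 + (1/3)·(161/6), so (8/9)p_{RxPlus} = 286/9 and p_{RxPlus} = 35.75.
Then p_{MedCo} = 161/6 + (1/3)·35.75 = 38.75.
q_{RxPlus} = 104 − 3·35.75 + 2·38.75 = 74.25.
Profit = (35.75 − 11)·74.25 = 1837.6875.

1837.6875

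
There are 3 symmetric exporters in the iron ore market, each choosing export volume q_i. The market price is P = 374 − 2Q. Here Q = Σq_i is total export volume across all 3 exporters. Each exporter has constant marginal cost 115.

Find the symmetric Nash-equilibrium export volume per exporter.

32.375

A representative exporter's profit is π_i = q_i(374 − 2Q) − 115q_i, with Q = q_i + Σ_{j≠i} q_j.
First-order condition: 259 − 4q_i − 2Σ_{j≠i} q_j = 0.
In a symmetric equilibrium every exporter chooses the same q, so Σ_{j≠i} q_j = 2q. The condition becomes 259 − 8q = 0, giving q = 259/8 = 32.375.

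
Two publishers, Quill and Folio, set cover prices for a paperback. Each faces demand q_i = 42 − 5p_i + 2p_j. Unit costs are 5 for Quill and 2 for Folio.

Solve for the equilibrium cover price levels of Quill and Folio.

8.0625, 6.8125

Quill's profit: π = (p_{Quill} − 5)(42 − 5p_{Quill} + 2p_{Folio}).
∂π/∂p_{Quill} = 67 − 10p_{Quill} + 2p_{Folio} = 0 ⇒ p_{Quill} = 6.7 + 0.2p_{Folio}.
Similarly p_{Folio} = 5.2 + 0.2p_{Quill}.
Substituting the second reaction function into the first: p_{Quill} = 6.7 + 0.2(5.2 + 0.2p_{Quill}), which gives 0.96p_{Quill} = 7.74 ⇒ p_{Quill} = 8.0625.
Then p_{Folio} = 5.2 + 0.2·8.0625 = 6.8125.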